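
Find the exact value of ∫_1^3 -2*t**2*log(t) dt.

Integrate by parts once (u = ln t, dv = -2*t**2 dt).
An antiderivative is F(t) = -2*t**3*(3*log(t) - 1)/9.
Then F(3) - F(1) = (6 - 18*log(3)) - (2/9) = 52/9 - 18*log(3).

52/9 - 18*log(3)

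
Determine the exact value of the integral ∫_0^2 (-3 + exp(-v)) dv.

-5 - exp(-2)

An antiderivative is F(v) = -3*v - exp(-v).
Then F(2) - F(0) = (-6 - exp(-2)) - (-1) = -5 - exp(-2).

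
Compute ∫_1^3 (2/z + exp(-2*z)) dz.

An antiderivative is F(z) = 2*log(z) - exp(-2*z)/2.
Then F(3) - F(1) = (-exp(-6)/2 + 2*log(3)) - (-exp(-2)/2) = (-1 + exp(4) + 4*exp(6)*log(3))*exp(-6)/2.

(-1 + exp(4) + 4*exp(6)*log(3))*exp(-6)/2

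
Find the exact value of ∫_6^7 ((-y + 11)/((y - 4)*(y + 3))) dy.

-2*log(5) - 3*log(2) + 5*log(3)

Factor the denominator: y**2 - y - 12 = (y + 3)(y - 4).
Partial fractions: (-y + 11)/((y - 4)*(y + 3)) = -2/(y + 3) + 1/(y - 4).
An antiderivative is F(y) = log(y - 4) - 2*log(y + 3).
Then F(7) - F(6) = (log(3/100)) - (log(2/81)) = -2*log(5) - 3*log(2) + 5*log(3).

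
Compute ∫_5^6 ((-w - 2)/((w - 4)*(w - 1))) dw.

log(5/16)

Factor the denominator: w**2 - 5*w + 4 = (w - 1)(w - 4).
Partial fractions: (-w - 2)/((w - 4)*(w - 1)) = 1/(w - 1) - 2/(w - 4).
An antiderivative is F(w) = -2*log(w - 4) + log(w - 1).
Then F(6) - F(5) = (log(5/4)) - (log(4)) = log(5/16).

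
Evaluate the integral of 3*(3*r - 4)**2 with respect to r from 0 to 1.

21

Let u = 3*r - 4, so du = 3 dr. When r = 0, u = -4; when r = 1, u = -1.
The integral becomes ∫ u**2 du from -4 to -1, with antiderivative u**3/3.
Back in r: F(r) = (3*r - 4)**3/3.
Then F(1) - F(0) = (-1/3) - (-64/3) = 21.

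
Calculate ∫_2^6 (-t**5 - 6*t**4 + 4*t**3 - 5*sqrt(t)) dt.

-236672/15 - 20*sqrt(6) + 20*sqrt(2)/3

By the power rule, an antiderivative is F(t) = -t**6/6 - 6*t**5/5 + t**4 - 10*t**(3/2)/3.
Then F(6) - F(2) = (-79056/5 - 20*sqrt(6)) - (-496/15 - 20*sqrt(2)/3) = -236672/15 - 20*sqrt(6) + 20*sqrt(2)/3.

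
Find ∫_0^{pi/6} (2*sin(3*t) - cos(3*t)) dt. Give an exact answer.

1/3

An antiderivative is F(t) = -sin(3*t)/3 - 2*cos(3*t)/3.
Then F(pi/6) - F(0) = (-1/3) - (-2/3) = 1/3.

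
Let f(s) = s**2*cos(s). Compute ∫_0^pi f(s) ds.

-2*pi

Integrate by parts twice (u = s^2, dv = cos(s) ds).
An antiderivative is F(s) = s**2*sin(s) + 2*s*cos(s) - 2*sin(s).
Then F(pi) - F(0) = (-2*pi) - (0) = -2*pi.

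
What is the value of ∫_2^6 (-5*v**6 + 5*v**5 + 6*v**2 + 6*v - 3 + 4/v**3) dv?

-10113752/63

By the power rule, an antiderivative is F(v) = -5*v**7/7 + 5*v**6/6 + 2*v**3 + 3*v**2 - 3*v - 2/v**2.
Then F(6) - F(2) = (-20229595/126) - (-697/42) = -10113752/63.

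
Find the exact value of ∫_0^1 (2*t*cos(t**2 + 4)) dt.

sin(5) - sin(4)

Let u = t**2 + 4, so du = 2*t dt. When t = 0, u = 4; when t = 1, u = 5.
The integral becomes ∫ cos(u) du from 4 to 5, with antiderivative sin(u).
Back in t: F(t) = sin(t**2 + 4).
Then F(1) - F(0) = (sin(5)) - (sin(4)) = sin(5) - sin(4).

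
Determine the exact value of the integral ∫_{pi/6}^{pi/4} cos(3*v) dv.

An antiderivative is F(v) = sin(3*v)/3.
Then F(pi/4) - F(pi/6) = (sqrt(2)/6) - (1/3) = -1/3 + sqrt(2)/6.

-1/3 + sqrt(2)/6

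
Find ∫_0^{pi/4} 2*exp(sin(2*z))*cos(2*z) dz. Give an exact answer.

-1 + E

Let u = sin(2*z), so du = 2*cos(2*z) dz. When z = 0, u = 0; when z = pi/4, u = 1.
The integral becomes ∫ exp(u) du from 0 to 1, with antiderivative exp(u).
Back in z: F(z) = exp(sin(2*z)).
Then F(pi/4) - F(0) = (E) - (1) = -1 + E.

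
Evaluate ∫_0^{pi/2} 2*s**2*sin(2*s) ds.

-1 + pi**2/4

Integrate by parts twice (u = s^2, dv = 2*sin(2*s) ds).
An antiderivative is F(s) = -s**2*cos(2*s) + s*sin(2*s) + cos(2*s)/2.
Then F(pi/2) - F(0) = (-1/2 + pi**2/4) - (1/2) = -1 + pi**2/4.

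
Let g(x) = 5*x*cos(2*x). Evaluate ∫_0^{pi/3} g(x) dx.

-15/8 + 5*sqrt(3)*pi/12

Integrate by parts once (u = x, dv = 5*cos(2*x) dx).
An antiderivative is F(x) = 5*x*sin(2*x)/2 + 5*cos(2*x)/4.
Then F(pi/3) - F(0) = (-5/8 + 5*sqrt(3)*pi/12) - (5/4) = -15/8 + 5*sqrt(3)*pi/12.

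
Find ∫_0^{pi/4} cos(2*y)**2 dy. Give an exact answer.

pi/8

Use the identity cos^2(2*y) = (1 + cos(4*y))/2.
An antiderivative is F(y) = y/2 + sin(4*y)/8.
Then F(pi/4) - F(0) = (pi/8) - (0) = pi/8.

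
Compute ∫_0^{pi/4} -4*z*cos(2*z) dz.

1 - pi/2

Integrate by parts once (u = z, dv = -4*cos(2*z) dz).
An antiderivative is F(z) = -2*z*sin(2*z) - cos(2*z).
Then F(pi/4) - F(0) = (-pi/2) - (-1) = 1 - pi/2.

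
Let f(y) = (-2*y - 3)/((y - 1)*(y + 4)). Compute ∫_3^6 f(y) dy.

log(7/25)

Factor the denominator: y**2 + 3*y - 4 = (y + 4)(y - 1).
Partial fractions: (-2*y - 3)/((y - 1)*(y + 4)) = -1/(y + 4) - 1/(y - 1).
An antiderivative is F(y) = -log(y - 1) - log(y + 4).
Then F(6) - F(3) = (-log(50)) - (-log(14)) = log(7/25).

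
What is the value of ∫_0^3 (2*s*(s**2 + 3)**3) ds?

20655/4

Let u = s**2 + 3, so du = 2*s ds. When s = 0, u = 3; when s = 3, u = 12.
The integral becomes ∫ u**3 du from 3 to 12, with antiderivative u**4/4.
Back in s: F(s) = (s**2 + 3)**4/4.
Then F(3) - F(0) = (5184) - (81/4) = 20655/4.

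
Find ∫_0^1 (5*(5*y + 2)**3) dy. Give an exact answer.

Let u = 5*y + 2, so du = 5 dy. When y = 0, u = 2; when y = 1, u = 7.
The integral becomes ∫ u**3 du from 2 to 7, with antiderivative u**4/4.
Back in y: F(y) = (5*y + 2)**4/4.
Then F(1) - F(0) = (2401/4) - (4) = 2385/4.

2385/4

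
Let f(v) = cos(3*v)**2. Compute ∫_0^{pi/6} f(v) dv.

Use the identity cos^2(3*v) = (1 + cos(6*v))/2.
An antiderivative is F(v) = v/2 + sin(6*v)/12.
Then F(pi/6) - F(0) = (pi/12) - (0) = pi/12.

pi/12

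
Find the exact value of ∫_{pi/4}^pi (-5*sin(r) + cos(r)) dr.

-5 - 3*sqrt(2)

An antiderivative is F(r) = sin(r) + 5*cos(r).
Then F(pi) - F(pi/4) = (-5) - (3*sqrt(2)) = -5 - 3*sqrt(2).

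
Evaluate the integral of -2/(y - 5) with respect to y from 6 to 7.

-log(4)

An antiderivative is F(y) = -2*log(y - 5).
Then F(7) - F(6) = (-log(4)) - (0) = -log(4).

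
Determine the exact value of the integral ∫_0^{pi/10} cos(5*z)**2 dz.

pi/20

Use the identity cos^2(5*z) = (1 + cos(10*z))/2.
An antiderivative is F(z) = z/2 + sin(10*z)/20.
Then F(pi/10) - F(0) = (pi/20) - (0) = pi/20.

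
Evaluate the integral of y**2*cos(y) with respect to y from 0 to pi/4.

Integrate by parts twice (u = y^2, dv = cos(y) dy).
An antiderivative is F(y) = y**2*sin(y) + 2*y*cos(y) - 2*sin(y).
Then F(pi/4) - F(0) = (sqrt(2)*(-32 + pi**2 + 8*pi)/32) - (0) = sqrt(2)*(-32 + pi**2 + 8*pi)/32.

sqrt(2)*(-32 + pi**2 + 8*pi)/32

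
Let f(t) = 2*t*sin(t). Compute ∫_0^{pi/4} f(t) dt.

sqrt(2)*(4 - pi)/4

Integrate by parts once (u = t, dv = 2*sin(t) dt).
An antiderivative is F(t) = -2*t*cos(t) + 2*sin(t).
Then F(pi/4) - F(0) = (sqrt(2)*(4 - pi)/4) - (0) = sqrt(2)*(4 - pi)/4.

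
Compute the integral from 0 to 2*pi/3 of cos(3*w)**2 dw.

pi/3

Use the identity cos^2(3*w) = (1 + cos(6*w))/2.
An antiderivative is F(w) = w/2 + sin(6*w)/12.
Then F(2*pi/3) - F(0) = (pi/3) - (0) = pi/3.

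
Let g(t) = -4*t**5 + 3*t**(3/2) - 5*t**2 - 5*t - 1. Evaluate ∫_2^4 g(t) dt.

By the power rule, an antiderivative is F(t) = -2*t**6/3 + 6*t**(5/2)/5 - 5*t**3/3 - 5*t**2/2 - t.
Then F(4) - F(2) = (-42644/15) - (-68 + 24*sqrt(2)/5) = -41624/15 - 24*sqrt(2)/5.

-41624/15 - 24*sqrt(2)/5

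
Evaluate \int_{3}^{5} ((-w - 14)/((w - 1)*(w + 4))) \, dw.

Factor the denominator: w**2 + 3*w - 4 = (w + 4)(w - 1).
Partial fractions: (-w - 14)/((w - 1)*(w + 4)) = 2/(w + 4) - 3/(w - 1).
An antiderivative is F(w) = -3*log(w - 1) + 2*log(w + 4).
Then F(5) - F(3) = (log(81/64)) - (log(49/8)) = -2*log(7) - 3*log(2) + 4*log(3).

-2*log(7) - 3*log(2) + 4*log(3)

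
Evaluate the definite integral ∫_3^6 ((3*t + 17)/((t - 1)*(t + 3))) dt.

Factor the denominator: t**2 + 2*t - 3 = (t + 3)(t - 1).
Partial fractions: (3*t + 17)/((t - 1)*(t + 3)) = -2/(t + 3) + 5/(t - 1).
An antiderivative is F(t) = 5*log(t - 1) - 2*log(t + 3).
Then F(6) - F(3) = (-4*log(3) + 5*log(5)) - (log(8/9)) = -2*log(3) - 3*log(2) + 5*log(5).

-2*log(3) - 3*log(2) + 5*log(5)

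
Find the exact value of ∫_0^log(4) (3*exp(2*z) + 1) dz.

An antiderivative is F(z) = 3*exp(2*z)/2 + z.
Then F(log(4)) - F(0) = (log(4) + 24) - (3/2) = log(4) + 45/2.

log(4) + 45/2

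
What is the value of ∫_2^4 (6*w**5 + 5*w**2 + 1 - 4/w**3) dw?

By the power rule, an antiderivative is F(w) = w**6 + 5*w**3/3 + w + 2/w**2.
Then F(4) - F(2) = (100963/24) - (479/6) = 99047/24.

99047/24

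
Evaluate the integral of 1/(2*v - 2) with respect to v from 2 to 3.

log(2)/2

An antiderivative is F(v) = log(2*v - 2)/2.
Then F(3) - F(2) = (log(2)) - (log(2)/2) = log(2)/2.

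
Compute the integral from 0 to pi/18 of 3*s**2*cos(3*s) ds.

Integrate by parts twice (u = s^2, dv = 3*cos(3*s) ds).
An antiderivative is F(s) = s**2*sin(3*s) + 2*s*cos(3*s)/3 - 2*sin(3*s)/9.
Then F(pi/18) - F(0) = (-1/9 + pi**2/648 + sqrt(3)*pi/54) - (0) = -1/9 + pi**2/648 + sqrt(3)*pi/54.

-1/9 + pi**2/648 + sqrt(3)*pi/54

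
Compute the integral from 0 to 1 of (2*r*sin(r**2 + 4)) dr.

Let u = r**2 + 4, so du = 2*r dr. When r = 0, u = 4; when r = 1, u = 5.
The integral becomes ∫ sin(u) du from 4 to 5, with antiderivative -cos(u).
Back in r: F(r) = -cos(r**2 + 4).
Then F(1) - F(0) = (-cos(5)) - (-cos(4)) = cos(4) - cos(5).

cos(4) - cos(5)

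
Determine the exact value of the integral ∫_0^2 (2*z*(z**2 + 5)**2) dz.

Let u = z**2 + 5, so du = 2*z dz. When z = 0, u = 5; when z = 2, u = 9.
The integral becomes ∫ u**2 du from 5 to 9, with antiderivative u**3/3.
Back in z: F(z) = (z**2 + 5)**3/3.
Then F(2) - F(0) = (243) - (125/3) = 604/3.

604/3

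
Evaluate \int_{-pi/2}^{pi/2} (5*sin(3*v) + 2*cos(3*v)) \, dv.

-4/3

An antiderivative is F(v) = 2*sin(3*v)/3 - 5*cos(3*v)/3.
Then F(pi/2) - F(-pi/2) = (-2/3) - (2/3) = -4/3.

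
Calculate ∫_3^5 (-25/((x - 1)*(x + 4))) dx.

-5*log(7) - 5*log(2) + 10*log(3)

Factor the denominator: x**2 + 3*x - 4 = (x + 4)(x - 1).
Partial fractions: -25/((x - 1)*(x + 4)) = 5/(x + 4) - 5/(x - 1).
An antiderivative is F(x) = -5*log(x - 1) + 5*log(x + 4).
Then F(5) - F(3) = (-10*log(2) + 10*log(3)) - (-5*log(2) + 5*log(7)) = -5*log(7) - 5*log(2) + 10*log(3).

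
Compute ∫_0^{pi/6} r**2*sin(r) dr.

Integrate by parts twice (u = r^2, dv = sin(r) dr).
An antiderivative is F(r) = -r**2*cos(r) + 2*r*sin(r) + 2*cos(r).
Then F(pi/6) - F(0) = (-sqrt(3)*pi**2/72 + pi/6 + sqrt(3)) - (2) = -2 - sqrt(3)*pi**2/72 + pi/6 + sqrt(3).

-2 - sqrt(3)*pi**2/72 + pi/6 + sqrt(3)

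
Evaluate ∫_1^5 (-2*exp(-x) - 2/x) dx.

-2*log(5) - 2*exp(-1) + 2*exp(-5)

An antiderivative is F(x) = -2*log(x) + 2*exp(-x).
Then F(5) - F(1) = (-2*log(5) + 2*exp(-5)) - (2*exp(-1)) = -2*log(5) - 2*exp(-1) + 2*exp(-5).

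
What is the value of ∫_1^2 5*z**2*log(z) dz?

Integrate by parts once (u = ln z, dv = 5*z**2 dz).
An antiderivative is F(z) = 5*z**3*(3*log(z) - 1)/9.
Then F(2) - F(1) = (-40/9 + 40*log(2)/3) - (-5/9) = -35/9 + 40*log(2)/3.

-35/9 + 40*log(2)/3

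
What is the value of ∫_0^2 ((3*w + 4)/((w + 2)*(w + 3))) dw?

Factor the denominator: w**2 + 5*w + 6 = (w + 3)(w + 2).
Partial fractions: (3*w + 4)/((w + 2)*(w + 3)) = 5/(w + 3) - 2/(w + 2).
An antiderivative is F(w) = -2*log(w + 2) + 5*log(w + 3).
Then F(2) - F(0) = (-4*log(2) + 5*log(5)) - (-2*log(2) + 5*log(3)) = -5*log(3) - 2*log(2) + 5*log(5).

-5*log(3) - 2*log(2) + 5*log(5)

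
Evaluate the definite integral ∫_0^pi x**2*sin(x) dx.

-4 + pi**2

Integrate by parts twice (u = x^2, dv = sin(x) dx).
An antiderivative is F(x) = -x**2*cos(x) + 2*x*sin(x) + 2*cos(x).
Then F(pi) - F(0) = (-2 + pi**2) - (2) = -4 + pi**2.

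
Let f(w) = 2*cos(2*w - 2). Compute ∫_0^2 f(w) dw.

2*sin(2)

Let u = 2*w - 2, so du = 2 dw. When w = 0, u = -2; when w = 2, u = 2.
The integral becomes ∫ cos(u) du from -2 to 2, with antiderivative sin(u).
Back in w: F(w) = sin(2*w - 2).
Then F(2) - F(0) = (sin(2)) - (-sin(2)) = 2*sin(2).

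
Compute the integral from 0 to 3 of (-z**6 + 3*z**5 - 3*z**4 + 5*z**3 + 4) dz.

By the power rule, an antiderivative is F(z) = -z**7/7 + z**6/2 - 3*z**5/5 + 5*z**4/4 + 4*z.
Then F(3) - F(0) = (2733/140) - (0) = 2733/140.

2733/140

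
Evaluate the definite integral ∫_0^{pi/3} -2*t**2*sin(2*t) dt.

-sqrt(3)*pi/6 - pi**2/18 + 3/4

Integrate by parts twice (u = t^2, dv = -2*sin(2*t) dt).
An antiderivative is F(t) = t**2*cos(2*t) - t*sin(2*t) - cos(2*t)/2.
Then F(pi/3) - F(0) = (-sqrt(3)*pi/6 - pi**2/18 + 1/4) - (-1/2) = -sqrt(3)*pi/6 - pi**2/18 + 3/4.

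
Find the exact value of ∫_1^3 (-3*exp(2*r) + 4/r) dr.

-3*exp(6)/2 + log(81) + 3*exp(2)/2

An antiderivative is F(r) = -3*exp(2*r)/2 + 4*log(r).
Then F(3) - F(1) = (-3*exp(6)/2 + log(81)) - (-3*exp(2)/2) = -3*exp(6)/2 + log(81) + 3*exp(2)/2.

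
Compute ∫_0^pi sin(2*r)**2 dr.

Use the identity sin^2(2*r) = (1 - cos(4*r))/2.
An antiderivative is F(r) = r/2 - sin(4*r)/8.
Then F(pi) - F(0) = (pi/2) - (0) = pi/2.

pi/2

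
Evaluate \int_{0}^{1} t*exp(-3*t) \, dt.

(-4 + exp(3))*exp(-3)/9

Integrate by parts once (u = t, dv = exp(-3*t) dt).
An antiderivative is F(t) = (-3*t - 1)*exp(-3*t)/9.
Then F(1) - F(0) = (-4*exp(-3)/9) - (-1/9) = (-4 + exp(3))*exp(-3)/9.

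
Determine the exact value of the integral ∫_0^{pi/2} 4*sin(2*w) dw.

An antiderivative is F(w) = -2*cos(2*w).
Then F(pi/2) - F(0) = (2) - (-2) = 4.

4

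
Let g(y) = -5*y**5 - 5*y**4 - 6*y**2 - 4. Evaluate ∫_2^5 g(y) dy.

By the power rule, an antiderivative is F(y) = -5*y**6/6 - y**5 - 2*y**3 - 4*y.
Then F(5) - F(2) = (-98495/6) - (-328/3) = -32613/2.

-32613/2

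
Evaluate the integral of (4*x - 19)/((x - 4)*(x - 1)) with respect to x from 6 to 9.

Factor the denominator: x**2 - 5*x + 4 = (x - 1)(x - 4).
Partial fractions: (4*x - 19)/((x - 4)*(x - 1)) = 5/(x - 1) - 1/(x - 4).
An antiderivative is F(x) = -log(x - 4) + 5*log(x - 1).
Then F(9) - F(6) = (-log(5) + 15*log(2)) - (-log(2) + 5*log(5)) = -6*log(5) + 16*log(2).

-6*log(5) + 16*log(2)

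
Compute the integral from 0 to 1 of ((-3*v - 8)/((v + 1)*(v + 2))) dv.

-7*log(2) + 2*log(3)

Factor the denominator: v**2 + 3*v + 2 = (v + 2)(v + 1).
Partial fractions: (-3*v - 8)/((v + 1)*(v + 2)) = 2/(v + 2) - 5/(v + 1).
An antiderivative is F(v) = -5*log(v + 1) + 2*log(v + 2).
Then F(1) - F(0) = (log(9/32)) - (log(4)) = -7*log(2) + 2*log(3).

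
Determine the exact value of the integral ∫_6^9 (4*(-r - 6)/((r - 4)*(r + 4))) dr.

-6*log(5) + log(13) + 4*log(2)

Factor the denominator: r**2 - 16 = (r + 4)(r - 4).
Partial fractions: 4*(-r - 6)/((r - 4)*(r + 4)) = 1/(r + 4) - 5/(r - 4).
An antiderivative is F(r) = -5*log(r - 4) + log(r + 4).
Then F(9) - F(6) = (-5*log(5) + log(13)) - (log(5/16)) = -6*log(5) + log(13) + 4*log(2).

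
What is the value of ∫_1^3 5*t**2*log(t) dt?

Integrate by parts once (u = ln t, dv = 5*t**2 dt).
An antiderivative is F(t) = 5*t**3*(3*log(t) - 1)/9.
Then F(3) - F(1) = (-15 + 45*log(3)) - (-5/9) = -130/9 + 45*log(3).

-130/9 + 45*log(3)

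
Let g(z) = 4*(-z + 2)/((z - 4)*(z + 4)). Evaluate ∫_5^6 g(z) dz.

Factor the denominator: z**2 - 16 = (z + 4)(z - 4).
Partial fractions: 4*(-z + 2)/((z - 4)*(z + 4)) = -3/(z + 4) - 1/(z - 4).
An antiderivative is F(z) = -log(z - 4) - 3*log(z + 4).
Then F(6) - F(5) = (-3*log(5) - 4*log(2)) - (-6*log(3)) = -3*log(5) - 4*log(2) + 6*log(3).

-3*log(5) - 4*log(2) + 6*log(3)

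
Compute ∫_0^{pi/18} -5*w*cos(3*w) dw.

-5*sqrt(3)/18 - 5*pi/108 + 5/9

Integrate by parts once (u = w, dv = -5*cos(3*w) dw).
An antiderivative is F(w) = -5*w*sin(3*w)/3 - 5*cos(3*w)/9.
Then F(pi/18) - F(0) = (-5*sqrt(3)/18 - 5*pi/108) - (-5/9) = -5*sqrt(3)/18 - 5*pi/108 + 5/9.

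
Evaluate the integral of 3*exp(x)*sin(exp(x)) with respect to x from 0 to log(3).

3*cos(1) - 3*cos(3)

Let u = exp(x), so du = exp(x) dx. When x = 0, u = 1; when x = log(3), u = 3.
The integral becomes 3·∫ sin(u) du from 1 to 3, with antiderivative -3*cos(u).
Back in x: F(x) = -3*cos(exp(x)).
Then F(log(3)) - F(0) = (-3*cos(3)) - (-3*cos(1)) = 3*cos(1) - 3*cos(3).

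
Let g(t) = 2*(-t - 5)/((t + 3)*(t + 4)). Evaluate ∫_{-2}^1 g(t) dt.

-10*log(2) + 2*log(5)

Factor the denominator: t**2 + 7*t + 12 = (t + 4)(t + 3).
Partial fractions: 2*(-t - 5)/((t + 3)*(t + 4)) = 2/(t + 4) - 4/(t + 3).
An antiderivative is F(t) = -4*log(t + 3) + 2*log(t + 4).
Then F(1) - F(-2) = (-8*log(2) + 2*log(5)) - (log(4)) = -10*log(2) + 2*log(5).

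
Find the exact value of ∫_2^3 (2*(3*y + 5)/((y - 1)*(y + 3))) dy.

-2*log(5) + 2*log(3) + 6*log(2)

Factor the denominator: y**2 + 2*y - 3 = (y + 3)(y - 1).
Partial fractions: 2*(3*y + 5)/((y - 1)*(y + 3)) = 2/(y + 3) + 4/(y - 1).
An antiderivative is F(y) = 4*log(y - 1) + 2*log(y + 3).
Then F(3) - F(2) = (2*log(3) + 6*log(2)) - (log(25)) = -2*log(5) + 2*log(3) + 6*log(2).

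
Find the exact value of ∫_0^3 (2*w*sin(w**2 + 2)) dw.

cos(2) - cos(11)

Let u = w**2 + 2, so du = 2*w dw. When w = 0, u = 2; when w = 3, u = 11.
The integral becomes ∫ sin(u) du from 2 to 11, with antiderivative -cos(u).
Back in w: F(w) = -cos(w**2 + 2).
Then F(3) - F(0) = (-cos(11)) - (-cos(2)) = cos(2) - cos(11).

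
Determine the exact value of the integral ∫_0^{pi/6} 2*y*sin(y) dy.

Integrate by parts once (u = y, dv = 2*sin(y) dy).
An antiderivative is F(y) = -2*y*cos(y) + 2*sin(y).
Then F(pi/6) - F(0) = (-sqrt(3)*pi/6 + 1) - (0) = -sqrt(3)*pi/6 + 1.

-sqrt(3)*pi/6 + 1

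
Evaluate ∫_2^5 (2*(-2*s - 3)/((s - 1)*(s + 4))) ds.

-log(36)

Factor the denominator: s**2 + 3*s - 4 = (s + 4)(s - 1).
Partial fractions: 2*(-2*s - 3)/((s - 1)*(s + 4)) = -2/(s + 4) - 2/(s - 1).
An antiderivative is F(s) = -2*log(s - 1) - 2*log(s + 4).
Then F(5) - F(2) = (-4*log(3) - 4*log(2)) - (-log(36)) = -log(36).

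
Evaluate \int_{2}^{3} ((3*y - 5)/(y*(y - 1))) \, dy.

Factor the denominator: y**2 - y = y(y - 1).
Partial fractions: (3*y - 5)/(y*(y - 1)) = 5/y - 2/(y - 1).
An antiderivative is F(y) = 5*log(y) - 2*log(y - 1).
Then F(3) - F(2) = (-2*log(2) + 5*log(3)) - (log(32)) = -7*log(2) + 5*log(3).

-7*log(2) + 5*log(3)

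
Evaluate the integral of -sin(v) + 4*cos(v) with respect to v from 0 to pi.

-2

An antiderivative is F(v) = 4*sin(v) + cos(v).
Then F(pi) - F(0) = (-1) - (1) = -2.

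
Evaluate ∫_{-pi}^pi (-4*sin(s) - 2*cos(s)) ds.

An antiderivative is F(s) = -2*sin(s) + 4*cos(s).
Then F(pi) - F(-pi) = (-4) - (-4) = 0.

0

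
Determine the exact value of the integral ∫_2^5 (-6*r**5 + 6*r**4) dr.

-59247/5

By the power rule, an antiderivative is F(r) = -r**6 + 6*r**5/5.
Then F(5) - F(2) = (-11875) - (-128/5) = -59247/5.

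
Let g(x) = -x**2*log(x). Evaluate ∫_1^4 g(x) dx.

Integrate by parts once (u = ln x, dv = -x**2 dx).
An antiderivative is F(x) = -x**3*(3*log(x) - 1)/9.
Then F(4) - F(1) = (64/9 - 128*log(2)/3) - (1/9) = 7 - 128*log(2)/3.

7 - 128*log(2)/3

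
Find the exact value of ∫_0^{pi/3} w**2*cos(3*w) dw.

Integrate by parts twice (u = w^2, dv = cos(3*w) dw).
An antiderivative is F(w) = w**2*sin(3*w)/3 + 2*w*cos(3*w)/9 - 2*sin(3*w)/27.
Then F(pi/3) - F(0) = (-2*pi/27) - (0) = -2*pi/27.

-2*pi/27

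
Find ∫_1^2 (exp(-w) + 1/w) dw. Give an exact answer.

-exp(-2) + exp(-1) + log(2)

An antiderivative is F(w) = log(w) - exp(-w).
Then F(2) - F(1) = (-exp(-2) + log(2)) - (-exp(-1)) = -exp(-2) + exp(-1) + log(2).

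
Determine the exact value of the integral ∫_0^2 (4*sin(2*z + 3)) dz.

Let u = 2*z + 3, so du = 2 dz. When z = 0, u = 3; when z = 2, u = 7.
The integral becomes 2·∫ sin(u) du from 3 to 7, with antiderivative -2*cos(u).
Back in z: F(z) = -2*cos(2*z + 3).
Then F(2) - F(0) = (-2*cos(7)) - (-2*cos(3)) = 2*cos(3) - 2*cos(7).

2*cos(3) - 2*cos(7)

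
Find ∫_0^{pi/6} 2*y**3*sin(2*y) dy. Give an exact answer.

Integrate by parts 3 times (u = y^3, dv = 2*sin(2*y) dy).
An antiderivative is F(y) = -y**3*cos(2*y) + 3*y**2*sin(2*y)/2 + 3*y*cos(2*y)/2 - 3*sin(2*y)/4.
Then F(pi/6) - F(0) = (-3*sqrt(3)/8 - pi**3/432 + sqrt(3)*pi**2/48 + pi/8) - (0) = -3*sqrt(3)/8 - pi**3/432 + sqrt(3)*pi**2/48 + pi/8.

-3*sqrt(3)/8 - pi**3/432 + sqrt(3)*pi**2/48 + pi/8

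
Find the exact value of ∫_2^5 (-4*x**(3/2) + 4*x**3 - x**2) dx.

By the power rule, an antiderivative is F(x) = -8*x**(5/2)/5 + x**4 - x**3/3.
Then F(5) - F(2) = (1750/3 - 40*sqrt(5)) - (40/3 - 32*sqrt(2)/5) = -40*sqrt(5) + 32*sqrt(2)/5 + 570.

-40*sqrt(5) + 32*sqrt(2)/5 + 570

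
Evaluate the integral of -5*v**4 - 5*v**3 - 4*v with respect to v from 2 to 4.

-1316

By the power rule, an antiderivative is F(v) = -v**5 - 5*v**4/4 - 2*v**2.
Then F(4) - F(2) = (-1376) - (-60) = -1316.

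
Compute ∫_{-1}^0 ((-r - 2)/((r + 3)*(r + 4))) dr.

log(27/32)

Factor the denominator: r**2 + 7*r + 12 = (r + 4)(r + 3).
Partial fractions: (-r - 2)/((r + 3)*(r + 4)) = -2/(r + 4) + 1/(r + 3).
An antiderivative is F(r) = log(r + 3) - 2*log(r + 4).
Then F(0) - F(-1) = (log(3/16)) - (log(2/9)) = log(27/32).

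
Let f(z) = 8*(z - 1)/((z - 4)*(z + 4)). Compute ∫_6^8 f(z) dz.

Factor the denominator: z**2 - 16 = (z + 4)(z - 4).
Partial fractions: 8*(z - 1)/((z - 4)*(z + 4)) = 5/(z + 4) + 3/(z - 4).
An antiderivative is F(z) = 3*log(z - 4) + 5*log(z + 4).
Then F(8) - F(6) = (5*log(3) + 16*log(2)) - (8*log(2) + 5*log(5)) = -5*log(5) + 5*log(3) + 8*log(2).

-5*log(5) + 5*log(3) + 8*log(2)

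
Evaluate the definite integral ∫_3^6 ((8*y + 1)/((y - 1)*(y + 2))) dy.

Factor the denominator: y**2 + y - 2 = (y + 2)(y - 1).
Partial fractions: (8*y + 1)/((y - 1)*(y + 2)) = 5/(y + 2) + 3/(y - 1).
An antiderivative is F(y) = 3*log(y - 1) + 5*log(y + 2).
Then F(6) - F(3) = (3*log(5) + 15*log(2)) - (3*log(2) + 5*log(5)) = -2*log(5) + 12*log(2).

-2*log(5) + 12*log(2)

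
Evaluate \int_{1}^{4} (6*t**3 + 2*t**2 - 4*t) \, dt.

789/2

By the power rule, an antiderivative is F(t) = 3*t**4/2 + 2*t**3/3 - 2*t**2.
Then F(4) - F(1) = (1184/3) - (1/6) = 789/2.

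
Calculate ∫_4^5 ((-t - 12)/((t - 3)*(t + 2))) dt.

-5*log(2) - 2*log(3) + 2*log(7)

Factor the denominator: t**2 - t - 6 = (t + 2)(t - 3).
Partial fractions: (-t - 12)/((t - 3)*(t + 2)) = 2/(t + 2) - 3/(t - 3).
An antiderivative is F(t) = -3*log(t - 3) + 2*log(t + 2).
Then F(5) - F(4) = (log(49/8)) - (log(36)) = -5*log(2) - 2*log(3) + 2*log(7).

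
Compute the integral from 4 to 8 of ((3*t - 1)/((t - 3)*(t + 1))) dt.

Factor the denominator: t**2 - 2*t - 3 = (t + 1)(t - 3).
Partial fractions: (3*t - 1)/((t - 3)*(t + 1)) = 1/(t + 1) + 2/(t - 3).
An antiderivative is F(t) = 2*log(t - 3) + log(t + 1).
Then F(8) - F(4) = (2*log(3) + 2*log(5)) - (log(5)) = log(45).

log(45)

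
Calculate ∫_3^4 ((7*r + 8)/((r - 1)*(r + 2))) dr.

-2*log(5) - 3*log(2) + 7*log(3)

Factor the denominator: r**2 + r - 2 = (r + 2)(r - 1).
Partial fractions: (7*r + 8)/((r - 1)*(r + 2)) = 2/(r + 2) + 5/(r - 1).
An antiderivative is F(r) = 5*log(r - 1) + 2*log(r + 2).
Then F(4) - F(3) = (2*log(2) + 7*log(3)) - (2*log(5) + 5*log(2)) = -2*log(5) - 3*log(2) + 7*log(3).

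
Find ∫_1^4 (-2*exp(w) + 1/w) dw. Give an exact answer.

An antiderivative is F(w) = -2*exp(w) + log(w).
Then F(4) - F(1) = (-2*exp(4) + log(4)) - (-2*exp(1)) = -2*exp(4) + 2*log(2) + 2*exp(1).

-2*exp(4) + 2*log(2) + 2*exp(1)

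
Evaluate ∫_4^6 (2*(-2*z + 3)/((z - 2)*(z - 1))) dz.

log(9/100)

Factor the denominator: z**2 - 3*z + 2 = (z - 1)(z - 2).
Partial fractions: 2*(-2*z + 3)/((z - 2)*(z - 1)) = -2/(z - 1) - 2/(z - 2).
An antiderivative is F(z) = -2*log(z - 2) - 2*log(z - 1).
Then F(6) - F(4) = (-2*log(5) - 4*log(2)) - (-log(36)) = log(9/100).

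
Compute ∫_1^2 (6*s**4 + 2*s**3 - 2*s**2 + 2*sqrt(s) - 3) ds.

8*sqrt(2)/3 + 357/10

By the power rule, an antiderivative is F(s) = 6*s**5/5 + s**4/2 + 4*s**(3/2)/3 - 2*s**3/3 - 3*s.
Then F(2) - F(1) = (8*sqrt(2)/3 + 526/15) - (-19/30) = 8*sqrt(2)/3 + 357/10.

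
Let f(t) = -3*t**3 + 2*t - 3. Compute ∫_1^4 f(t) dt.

-741/4

By the power rule, an antiderivative is F(t) = -3*t**4/4 + t**2 - 3*t.
Then F(4) - F(1) = (-188) - (-11/4) = -741/4.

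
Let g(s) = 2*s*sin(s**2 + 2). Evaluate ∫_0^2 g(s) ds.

Let u = s**2 + 2, so du = 2*s ds. When s = 0, u = 2; when s = 2, u = 6.
The integral becomes ∫ sin(u) du from 2 to 6, with antiderivative -cos(u).
Back in s: F(s) = -cos(s**2 + 2).
Then F(2) - F(0) = (-cos(6)) - (-cos(2)) = -cos(6) + cos(2).

-cos(6) + cos(2)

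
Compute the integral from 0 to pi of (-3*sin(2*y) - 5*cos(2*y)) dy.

0

An antiderivative is F(y) = -5*sin(2*y)/2 + 3*cos(2*y)/2.
Then F(pi) - F(0) = (3/2) - (3/2) = 0.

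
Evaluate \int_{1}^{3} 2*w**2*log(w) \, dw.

-52/9 + 18*log(3)

Integrate by parts once (u = ln w, dv = 2*w**2 dw).
An antiderivative is F(w) = 2*w**3*(3*log(w) - 1)/9.
Then F(3) - F(1) = (-6 + 18*log(3)) - (-2/9) = -52/9 + 18*log(3).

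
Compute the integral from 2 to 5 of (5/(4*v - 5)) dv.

5*log(5)/4

An antiderivative is F(v) = 5*log(4*v - 5)/4.
Then F(5) - F(2) = (5*log(15)/4) - (5*log(3)/4) = 5*log(5)/4.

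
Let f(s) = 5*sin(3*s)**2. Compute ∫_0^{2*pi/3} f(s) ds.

Use the identity sin^2(3*s) = (1 - cos(6*s))/2.
An antiderivative is F(s) = 5*s/2 - 5*sin(6*s)/12.
Then F(2*pi/3) - F(0) = (5*pi/3) - (0) = 5*pi/3.

5*pi/3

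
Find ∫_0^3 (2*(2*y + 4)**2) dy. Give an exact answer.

Let u = 2*y + 4, so du = 2 dy. When y = 0, u = 4; when y = 3, u = 10.
The integral becomes ∫ u**2 du from 4 to 10, with antiderivative u**3/3.
Back in y: F(y) = (2*y + 4)**3/3.
Then F(3) - F(0) = (1000/3) - (64/3) = 312.

312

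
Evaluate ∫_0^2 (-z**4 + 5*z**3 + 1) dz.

By the power rule, an antiderivative is F(z) = -z**5/5 + 5*z**4/4 + z.
Then F(2) - F(0) = (78/5) - (0) = 78/5.

78/5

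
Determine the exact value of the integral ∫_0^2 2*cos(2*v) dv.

sin(4)

Let u = 2*v, so du = 2 dv. When v = 0, u = 0; when v = 2, u = 4.
The integral becomes ∫ cos(u) du from 0 to 4, with antiderivative sin(u).
Back in v: F(v) = sin(2*v).
Then F(2) - F(0) = (sin(4)) - (0) = sin(4).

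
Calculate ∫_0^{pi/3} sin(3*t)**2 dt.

pi/6

Use the identity sin^2(3*t) = (1 - cos(6*t))/2.
An antiderivative is F(t) = t/2 - sin(6*t)/12.
Then F(pi/3) - F(0) = (pi/6) - (0) = pi/6.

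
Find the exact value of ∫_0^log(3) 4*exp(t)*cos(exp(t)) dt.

Let u = exp(t), so du = exp(t) dt. When t = 0, u = 1; when t = log(3), u = 3.
The integral becomes 4·∫ cos(u) du from 1 to 3, with antiderivative 4*sin(u).
Back in t: F(t) = 4*sin(exp(t)).
Then F(log(3)) - F(0) = (4*sin(3)) - (4*sin(1)) = -4*sin(1) + 4*sin(3).

-4*sin(1) + 4*sin(3)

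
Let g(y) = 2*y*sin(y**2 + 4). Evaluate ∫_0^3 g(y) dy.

-cos(13) + cos(4)

Let u = y**2 + 4, so du = 2*y dy. When y = 0, u = 4; when y = 3, u = 13.
The integral becomes ∫ sin(u) du from 4 to 13, with antiderivative -cos(u).
Back in y: F(y) = -cos(y**2 + 4).
Then F(3) - F(0) = (-cos(13)) - (-cos(4)) = -cos(13) + cos(4).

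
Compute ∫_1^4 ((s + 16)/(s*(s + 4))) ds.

Factor the denominator: s**2 + 4*s = (s + 4)s.
Partial fractions: (s + 16)/(s*(s + 4)) = -3/(s + 4) + 4/s.
An antiderivative is F(s) = 4*log(s) - 3*log(s + 4).
Then F(4) - F(1) = (-log(2)) - (-3*log(5)) = -log(2) + 3*log(5).

-log(2) + 3*log(5)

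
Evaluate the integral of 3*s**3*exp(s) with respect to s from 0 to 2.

18 + 6*exp(2)

Integrate by parts 3 times (u = s^3, dv = 3*exp(s) ds).
An antiderivative is F(s) = (3*s**3 - 9*s**2 + 18*s - 18)*exp(s).
Then F(2) - F(0) = (6*exp(2)) - (-18) = 18 + 6*exp(2).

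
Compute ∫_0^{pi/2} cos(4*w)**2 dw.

pi/4

Use the identity cos^2(4*w) = (1 + cos(8*w))/2.
An antiderivative is F(w) = w/2 + sin(8*w)/16.
Then F(pi/2) - F(0) = (pi/4) - (0) = pi/4.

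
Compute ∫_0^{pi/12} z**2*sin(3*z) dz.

Integrate by parts twice (u = z^2, dv = sin(3*z) dz).
An antiderivative is F(z) = -z**2*cos(3*z)/3 + 2*z*sin(3*z)/9 + 2*cos(3*z)/27.
Then F(pi/12) - F(0) = (sqrt(2)*(-pi**2 + 8*pi + 32)/864) - (2/27) = -2/27 - sqrt(2)*pi**2/864 + sqrt(2)*pi/108 + sqrt(2)/27.

-2/27 - sqrt(2)*pi**2/864 + sqrt(2)*pi/108 + sqrt(2)/27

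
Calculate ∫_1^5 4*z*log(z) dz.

-24 + 50*log(5)

Integrate by parts once (u = ln z, dv = 4*z dz).
An antiderivative is F(z) = z**2*(2*log(z) - 1).
Then F(5) - F(1) = (-25 + 50*log(5)) - (-1) = -24 + 50*log(5).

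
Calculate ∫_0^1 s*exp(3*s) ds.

Integrate by parts once (u = s, dv = exp(3*s) ds).
An antiderivative is F(s) = (3*s - 1)*exp(3*s)/9.
Then F(1) - F(0) = (2*exp(3)/9) - (-1/9) = 1/9 + 2*exp(3)/9.

1/9 + 2*exp(3)/9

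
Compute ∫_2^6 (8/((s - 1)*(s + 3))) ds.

-4*log(3) + 4*log(5)

Factor the denominator: s**2 + 2*s - 3 = (s + 3)(s - 1).
Partial fractions: 8/((s - 1)*(s + 3)) = -2/(s + 3) + 2/(s - 1).
An antiderivative is F(s) = 2*log(s - 1) - 2*log(s + 3).
Then F(6) - F(2) = (log(25/81)) - (-log(25)) = -4*log(3) + 4*log(5).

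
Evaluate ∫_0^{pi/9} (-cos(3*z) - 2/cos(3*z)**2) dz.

-5*sqrt(3)/6

An antiderivative is F(z) = -sin(3*z)/3 - 2*tan(3*z)/3.
Then F(pi/9) - F(0) = (-5*sqrt(3)/6) - (0) = -5*sqrt(3)/6.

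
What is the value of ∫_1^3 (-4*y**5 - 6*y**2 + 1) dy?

-1606/3

By the power rule, an antiderivative is F(y) = -2*y**6/3 - 2*y**3 + y.
Then F(3) - F(1) = (-537) - (-5/3) = -1606/3.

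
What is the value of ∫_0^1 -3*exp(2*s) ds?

An antiderivative is F(s) = -3*exp(2*s)/2.
Then F(1) - F(0) = (-3*exp(2)/2) - (-3/2) = 3/2 - 3*exp(2)/2.

3/2 - 3*exp(2)/2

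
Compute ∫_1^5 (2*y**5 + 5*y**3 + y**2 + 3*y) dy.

By the power rule, an antiderivative is F(y) = y**6/3 + 5*y**4/4 + y**3/3 + 3*y**2/2.
Then F(5) - F(1) = (24275/4) - (41/12) = 18196/3.

18196/3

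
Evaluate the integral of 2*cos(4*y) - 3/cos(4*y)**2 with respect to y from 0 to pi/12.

An antiderivative is F(y) = sin(4*y)/2 - 3*tan(4*y)/4.
Then F(pi/12) - F(0) = (-sqrt(3)/2) - (0) = -sqrt(3)/2.

-sqrt(3)/2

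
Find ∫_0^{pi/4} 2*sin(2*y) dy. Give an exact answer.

1

An antiderivative is F(y) = -cos(2*y).
Then F(pi/4) - F(0) = (0) - (-1) = 1.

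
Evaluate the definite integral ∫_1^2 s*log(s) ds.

Integrate by parts once (u = ln s, dv = s ds).
An antiderivative is F(s) = s**2*(2*log(s) - 1)/4.
Then F(2) - F(1) = (-1 + log(4)) - (-1/4) = -3/4 + log(4).

-3/4 + log(4)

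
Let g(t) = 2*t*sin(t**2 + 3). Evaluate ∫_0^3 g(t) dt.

Let u = t**2 + 3, so du = 2*t dt. When t = 0, u = 3; when t = 3, u = 12.
The integral becomes ∫ sin(u) du from 3 to 12, with antiderivative -cos(u).
Back in t: F(t) = -cos(t**2 + 3).
Then F(3) - F(0) = (-cos(12)) - (-cos(3)) = cos(3) - cos(12).

cos(3) - cos(12)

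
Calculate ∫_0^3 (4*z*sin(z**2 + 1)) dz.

Let u = z**2 + 1, so du = 2*z dz. When z = 0, u = 1; when z = 3, u = 10.
The integral becomes 2·∫ sin(u) du from 1 to 10, with antiderivative -2*cos(u).
Back in z: F(z) = -2*cos(z**2 + 1).
Then F(3) - F(0) = (-2*cos(10)) - (-2*cos(1)) = 2*cos(1) - 2*cos(10).

2*cos(1) - 2*cos(10)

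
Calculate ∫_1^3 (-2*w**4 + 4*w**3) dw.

-84/5

By the power rule, an antiderivative is F(w) = -2*w**5/5 + w**4.
Then F(3) - F(1) = (-81/5) - (3/5) = -84/5.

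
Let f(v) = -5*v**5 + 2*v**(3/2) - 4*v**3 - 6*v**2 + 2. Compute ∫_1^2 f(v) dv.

By the power rule, an antiderivative is F(v) = -5*v**6/6 + 4*v**(5/2)/5 - v**4 - 2*v**3 + 2*v.
Then F(2) - F(1) = (-244/3 + 16*sqrt(2)/5) - (-31/30) = -803/10 + 16*sqrt(2)/5.

-803/10 + 16*sqrt(2)/5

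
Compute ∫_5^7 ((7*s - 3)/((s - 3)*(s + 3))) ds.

-5*log(2) + 4*log(5)

Factor the denominator: s**2 - 9 = (s + 3)(s - 3).
Partial fractions: (7*s - 3)/((s - 3)*(s + 3)) = 4/(s + 3) + 3/(s - 3).
An antiderivative is F(s) = 3*log(s - 3) + 4*log(s + 3).
Then F(7) - F(5) = (4*log(5) + 10*log(2)) - (15*log(2)) = -5*log(2) + 4*log(5).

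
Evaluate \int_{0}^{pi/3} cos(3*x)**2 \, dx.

Use the identity cos^2(3*x) = (1 + cos(6*x))/2.
An antiderivative is F(x) = x/2 + sin(6*x)/12.
Then F(pi/3) - F(0) = (pi/6) - (0) = pi/6.

pi/6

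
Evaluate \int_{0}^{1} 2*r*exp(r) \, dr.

Integrate by parts once (u = r, dv = 2*exp(r) dr).
An antiderivative is F(r) = (2*r - 2)*exp(r).
Then F(1) - F(0) = (0) - (-2) = 2.

2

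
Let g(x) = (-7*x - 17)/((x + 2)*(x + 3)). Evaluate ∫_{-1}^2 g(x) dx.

-4*log(5) - 2*log(2)

Factor the denominator: x**2 + 5*x + 6 = (x + 3)(x + 2).
Partial fractions: (-7*x - 17)/((x + 2)*(x + 3)) = -4/(x + 3) - 3/(x + 2).
An antiderivative is F(x) = -3*log(x + 2) - 4*log(x + 3).
Then F(2) - F(-1) = (-4*log(5) - 6*log(2)) - (-log(16)) = -4*log(5) - 2*log(2).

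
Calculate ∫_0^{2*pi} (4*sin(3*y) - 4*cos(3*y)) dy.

0

An antiderivative is F(y) = -4*sin(3*y)/3 - 4*cos(3*y)/3.
Then F(2*pi) - F(0) = (-4/3) - (-4/3) = 0.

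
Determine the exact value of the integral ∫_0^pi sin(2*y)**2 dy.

pi/2

Use the identity sin^2(2*y) = (1 - cos(4*y))/2.
An antiderivative is F(y) = y/2 - sin(4*y)/8.
Then F(pi) - F(0) = (pi/2) - (0) = pi/2.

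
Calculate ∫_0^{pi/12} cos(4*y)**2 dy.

sqrt(3)/32 + pi/24

Use the identity cos^2(4*y) = (1 + cos(8*y))/2.
An antiderivative is F(y) = y/2 + sin(8*y)/16.
Then F(pi/12) - F(0) = (sqrt(3)/32 + pi/24) - (0) = sqrt(3)/32 + pi/24.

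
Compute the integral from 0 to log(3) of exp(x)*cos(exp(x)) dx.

-sin(1) + sin(3)

Let u = exp(x), so du = exp(x) dx. When x = 0, u = 1; when x = log(3), u = 3.
The integral becomes ∫ cos(u) du from 1 to 3, with antiderivative sin(u).
Back in x: F(x) = sin(exp(x)).
Then F(log(3)) - F(0) = (sin(3)) - (sin(1)) = -sin(1) + sin(3).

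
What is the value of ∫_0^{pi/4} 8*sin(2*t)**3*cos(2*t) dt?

Let u = sin(2*t), so du = 2*cos(2*t) dt. When t = 0, u = 0; when t = pi/4, u = 1.
The integral becomes 4·∫ u**3 du from 0 to 1, with antiderivative u**4.
Back in t: F(t) = sin(2*t)**4.
Then F(pi/4) - F(0) = (1) - (0) = 1.

1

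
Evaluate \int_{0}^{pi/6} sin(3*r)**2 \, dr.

pi/12

Use the identity sin^2(3*r) = (1 - cos(6*r))/2.
An antiderivative is F(r) = r/2 - sin(6*r)/12.
Then F(pi/6) - F(0) = (pi/12) - (0) = pi/12.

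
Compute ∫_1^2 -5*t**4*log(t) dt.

31/5 - 32*log(2)

Integrate by parts once (u = ln t, dv = -5*t**4 dt).
An antiderivative is F(t) = -t**5*(5*log(t) - 1)/5.
Then F(2) - F(1) = (32/5 - 32*log(2)) - (1/5) = 31/5 - 32*log(2).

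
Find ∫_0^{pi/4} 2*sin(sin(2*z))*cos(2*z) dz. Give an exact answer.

1 - cos(1)

Let u = sin(2*z), so du = 2*cos(2*z) dz. When z = 0, u = 0; when z = pi/4, u = 1.
The integral becomes ∫ sin(u) du from 0 to 1, with antiderivative -cos(u).
Back in z: F(z) = -cos(sin(2*z)).
Then F(pi/4) - F(0) = (-cos(1)) - (-1) = 1 - cos(1).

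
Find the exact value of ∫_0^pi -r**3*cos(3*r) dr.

Integrate by parts 3 times (u = r^3, dv = -cos(3*r) dr).
An antiderivative is F(r) = -r**3*sin(3*r)/3 - r**2*cos(3*r)/3 + 2*r*sin(3*r)/9 + 2*cos(3*r)/27.
Then F(pi) - F(0) = (-2/27 + pi**2/3) - (2/27) = -4/27 + pi**2/3.

-4/27 + pi**2/3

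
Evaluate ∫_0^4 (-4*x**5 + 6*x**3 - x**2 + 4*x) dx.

By the power rule, an antiderivative is F(x) = -2*x**6/3 + 3*x**4/2 - x**3/3 + 2*x**2.
Then F(4) - F(0) = (-2336) - (0) = -2336.

-2336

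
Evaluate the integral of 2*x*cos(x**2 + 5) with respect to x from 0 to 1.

sin(6) - sin(5)

Let u = x**2 + 5, so du = 2*x dx. When x = 0, u = 5; when x = 1, u = 6.
The integral becomes ∫ cos(u) du from 5 to 6, with antiderivative sin(u).
Back in x: F(x) = sin(x**2 + 5).
Then F(1) - F(0) = (sin(6)) - (sin(5)) = sin(6) - sin(5).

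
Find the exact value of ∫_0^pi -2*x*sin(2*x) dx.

pi

Integrate by parts once (u = x, dv = -2*sin(2*x) dx).
An antiderivative is F(x) = x*cos(2*x) - sin(2*x)/2.
Then F(pi) - F(0) = (pi) - (0) = pi.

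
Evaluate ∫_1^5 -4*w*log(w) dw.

24 - 50*log(5)

Integrate by parts once (u = ln w, dv = -4*w dw).
An antiderivative is F(w) = -w**2*(2*log(w) - 1).
Then F(5) - F(1) = (25 - 50*log(5)) - (1) = 24 - 50*log(5).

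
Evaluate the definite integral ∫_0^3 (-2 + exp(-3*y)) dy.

-17/3 - exp(-9)/3

An antiderivative is F(y) = -2*y - exp(-3*y)/3.
Then F(3) - F(0) = (-6 - exp(-9)/3) - (-1/3) = -17/3 - exp(-9)/3.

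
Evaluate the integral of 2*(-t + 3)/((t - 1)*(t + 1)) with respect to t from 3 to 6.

Factor the denominator: t**2 - 1 = (t + 1)(t - 1).
Partial fractions: 2*(-t + 3)/((t - 1)*(t + 1)) = -4/(t + 1) + 2/(t - 1).
An antiderivative is F(t) = 2*log(t - 1) - 4*log(t + 1).
Then F(6) - F(3) = (-4*log(7) + 2*log(5)) - (-log(64)) = -4*log(7) + 2*log(5) + 6*log(2).

-4*log(7) + 2*log(5) + 6*log(2)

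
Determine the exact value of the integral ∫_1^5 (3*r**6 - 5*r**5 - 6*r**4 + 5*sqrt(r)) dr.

50*sqrt(5)/3 + 1754506/105

By the power rule, an antiderivative is F(r) = 3*r**7/7 - 5*r**6/6 - 6*r**5/5 + 10*r**(3/2)/3.
Then F(5) - F(1) = (50*sqrt(5)/3 + 701875/42) - (121/70) = 50*sqrt(5)/3 + 1754506/105.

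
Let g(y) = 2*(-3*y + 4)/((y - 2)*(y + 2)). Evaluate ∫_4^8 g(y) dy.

-5*log(5) + 4*log(3)

Factor the denominator: y**2 - 4 = (y + 2)(y - 2).
Partial fractions: 2*(-3*y + 4)/((y - 2)*(y + 2)) = -5/(y + 2) - 1/(y - 2).
An antiderivative is F(y) = -log(y - 2) - 5*log(y + 2).
Then F(8) - F(4) = (-5*log(5) - 6*log(2) - log(3)) - (-5*log(3) - 6*log(2)) = -5*log(5) + 4*log(3).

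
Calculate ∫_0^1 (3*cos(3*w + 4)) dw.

Let u = 3*w + 4, so du = 3 dw. When w = 0, u = 4; when w = 1, u = 7.
The integral becomes ∫ cos(u) du from 4 to 7, with antiderivative sin(u).
Back in w: F(w) = sin(3*w + 4).
Then F(1) - F(0) = (sin(7)) - (sin(4)) = sin(7) - sin(4).

sin(7) - sin(4)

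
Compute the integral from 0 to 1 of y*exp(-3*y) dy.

Integrate by parts once (u = y, dv = exp(-3*y) dy).
An antiderivative is F(y) = (-3*y - 1)*exp(-3*y)/9.
Then F(1) - F(0) = (-4*exp(-3)/9) - (-1/9) = (-4 + exp(3))*exp(-3)/9.

(-4 + exp(3))*exp(-3)/9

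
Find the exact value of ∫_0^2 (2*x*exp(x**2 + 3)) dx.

Let u = x**2 + 3, so du = 2*x dx. When x = 0, u = 3; when x = 2, u = 7.
The integral becomes ∫ exp(u) du from 3 to 7, with antiderivative exp(u).
Back in x: F(x) = exp(x**2 + 3).
Then F(2) - F(0) = (exp(7)) - (exp(3)) = -exp(3) + exp(7).

-exp(3) + exp(7)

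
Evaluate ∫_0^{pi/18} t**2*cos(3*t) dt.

Integrate by parts twice (u = t^2, dv = cos(3*t) dt).
An antiderivative is F(t) = t**2*sin(3*t)/3 + 2*t*cos(3*t)/9 - 2*sin(3*t)/27.
Then F(pi/18) - F(0) = (-1/27 + pi**2/1944 + sqrt(3)*pi/162) - (0) = -1/27 + pi**2/1944 + sqrt(3)*pi/162.

-1/27 + pi**2/1944 + sqrt(3)*pi/162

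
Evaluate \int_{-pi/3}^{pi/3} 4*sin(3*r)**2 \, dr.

4*pi/3

Use the identity sin^2(3*r) = (1 - cos(6*r))/2.
An antiderivative is F(r) = 2*r - sin(6*r)/3.
Then F(pi/3) - F(-pi/3) = (2*pi/3) - (-2*pi/3) = 4*pi/3.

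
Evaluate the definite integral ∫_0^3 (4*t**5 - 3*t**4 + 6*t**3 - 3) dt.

4527/10

By the power rule, an antiderivative is F(t) = 2*t**6/3 - 3*t**5/5 + 3*t**4/2 - 3*t.
Then F(3) - F(0) = (4527/10) - (0) = 4527/10.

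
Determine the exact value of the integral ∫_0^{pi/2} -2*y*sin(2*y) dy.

-pi/2

Integrate by parts once (u = y, dv = -2*sin(2*y) dy).
An antiderivative is F(y) = y*cos(2*y) - sin(2*y)/2.
Then F(pi/2) - F(0) = (-pi/2) - (0) = -pi/2.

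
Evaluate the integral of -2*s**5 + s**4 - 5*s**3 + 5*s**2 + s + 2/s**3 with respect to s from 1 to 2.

-589/30

By the power rule, an antiderivative is F(s) = -s**6/3 + s**5/5 - 5*s**4/4 + 5*s**3/3 + s**2/2 - 1/s**2.
Then F(2) - F(1) = (-397/20) - (-13/60) = -589/30.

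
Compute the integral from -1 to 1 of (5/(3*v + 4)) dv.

An antiderivative is F(v) = 5*log(3*v + 4)/3.
Then F(1) - F(-1) = (5*log(7)/3) - (0) = 5*log(7)/3.

5*log(7)/3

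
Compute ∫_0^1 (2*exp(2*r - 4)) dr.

-(1 - exp(2))*exp(-4)

Let u = 2*r - 4, so du = 2 dr. When r = 0, u = -4; when r = 1, u = -2.
The integral becomes ∫ exp(u) du from -4 to -2, with antiderivative exp(u).
Back in r: F(r) = exp(2*r - 4).
Then F(1) - F(0) = (exp(-2)) - (exp(-4)) = -(1 - exp(2))*exp(-4).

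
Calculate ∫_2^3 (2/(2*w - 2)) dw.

An antiderivative is F(w) = log(2*w - 2).
Then F(3) - F(2) = (log(4)) - (log(2)) = log(2).

log(2)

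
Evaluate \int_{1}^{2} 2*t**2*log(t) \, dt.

Integrate by parts once (u = ln t, dv = 2*t**2 dt).
An antiderivative is F(t) = 2*t**3*(3*log(t) - 1)/9.
Then F(2) - F(1) = (-16/9 + 16*log(2)/3) - (-2/9) = -14/9 + 16*log(2)/3.

-14/9 + 16*log(2)/3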